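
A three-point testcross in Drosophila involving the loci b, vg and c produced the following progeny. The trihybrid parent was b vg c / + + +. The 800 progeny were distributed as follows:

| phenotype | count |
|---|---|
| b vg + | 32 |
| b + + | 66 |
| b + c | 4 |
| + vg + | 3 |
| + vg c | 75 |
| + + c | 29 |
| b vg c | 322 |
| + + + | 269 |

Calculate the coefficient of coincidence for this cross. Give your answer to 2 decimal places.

0.56

The two rarest classes, b + c and + vg +, are the double crossovers. Comparing them with the parentals, only the vg allele has switched, so vg is the middle locus and the order is c – vg – b.
c–vg: (61 + 7)/800 = 0.0850; vg–b: (141 + 7)/800 = 0.1850.
Expected DCO frequency = 0.0850 × 0.1850 ≈ 0.01572; observed = 7/800 ≈ 0.00875.
Coefficient of coincidence = 0.00875/0.01572 ≈ 0.56.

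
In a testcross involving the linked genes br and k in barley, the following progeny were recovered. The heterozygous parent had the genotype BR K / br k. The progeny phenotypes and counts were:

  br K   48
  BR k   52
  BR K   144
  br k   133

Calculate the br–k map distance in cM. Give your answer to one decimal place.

26.5 cM

The recombinant classes are BR k and br K: 52 + 48 = 100.
Recombination frequency = 100/377 = 0.2653 ≈ 26.5%, i.e. 26.5 cM.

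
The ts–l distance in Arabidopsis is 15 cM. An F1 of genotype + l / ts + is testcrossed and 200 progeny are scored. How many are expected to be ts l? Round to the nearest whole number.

A map distance of 15 cM corresponds to a recombination frequency of 0.150.
The F1 is + l / ts +, so ts l is a recombinant gamete class with expected frequency r/2 = 0.150/2 = 0.0750.
Expected number = 0.0750 × 200 = 15.00 ≈ 15.

15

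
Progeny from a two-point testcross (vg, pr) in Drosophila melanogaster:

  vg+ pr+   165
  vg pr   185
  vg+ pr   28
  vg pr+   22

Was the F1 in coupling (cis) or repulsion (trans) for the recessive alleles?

The two most frequent classes are vg+ pr+ (165) and vg pr (185); these are the parental (non-recombinant) types.
So the F1 carried vg+ pr+ on one chromosome and vg pr on the other — the recessive alleles are on the same chromosome (cis / coupling).

cis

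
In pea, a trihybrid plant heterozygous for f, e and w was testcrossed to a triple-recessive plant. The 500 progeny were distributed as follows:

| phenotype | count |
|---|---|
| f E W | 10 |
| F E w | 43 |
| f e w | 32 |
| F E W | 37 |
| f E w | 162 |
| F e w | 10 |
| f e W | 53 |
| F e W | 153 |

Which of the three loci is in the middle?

The two most frequent reciprocal classes, F e W and f E w, are the parental types, so the F1 was F e W / f E w.
The two rarest classes, F e w and f E W, are the double crossovers. Comparing them with the parentals, only the w allele has switched, so w is the middle locus and the order is e – w – f.

w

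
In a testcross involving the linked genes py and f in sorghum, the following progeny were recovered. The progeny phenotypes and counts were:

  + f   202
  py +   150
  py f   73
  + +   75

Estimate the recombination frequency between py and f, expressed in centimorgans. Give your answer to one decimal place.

The two most frequent classes, + f (202) and py + (150), are the parental types, so the F1 was + f / py +.
The recombinant classes are + + and py f: 75 + 73 = 148.
Recombination frequency = 148/500 = 0.2960 ≈ 29.6%, i.e. 29.6 centimorgans.

29.6 centimorgans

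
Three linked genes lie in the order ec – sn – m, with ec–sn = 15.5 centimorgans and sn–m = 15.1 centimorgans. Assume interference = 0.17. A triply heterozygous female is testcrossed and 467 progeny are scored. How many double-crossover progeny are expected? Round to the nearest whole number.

Map distances give recombination frequencies of 0.155 and 0.151 for the two intervals.
With interference 0.17 (so coincidence = 0.83), expected double-crossover frequency = 0.155 × 0.151 × 0.83 = 0.01943.
Expected number = 0.01943 × 467 = 9.07 ≈ 9.

9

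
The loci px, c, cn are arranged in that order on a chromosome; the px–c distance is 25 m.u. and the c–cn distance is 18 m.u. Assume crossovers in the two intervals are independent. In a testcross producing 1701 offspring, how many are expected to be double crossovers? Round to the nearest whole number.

77

Map distances give recombination frequencies of 0.250 and 0.180 for the two intervals.
With no interference, expected double-crossover frequency = 0.250 × 0.180 = 0.04500.
Expected number = 0.04500 × 1701 = 76.55 ≈ 77.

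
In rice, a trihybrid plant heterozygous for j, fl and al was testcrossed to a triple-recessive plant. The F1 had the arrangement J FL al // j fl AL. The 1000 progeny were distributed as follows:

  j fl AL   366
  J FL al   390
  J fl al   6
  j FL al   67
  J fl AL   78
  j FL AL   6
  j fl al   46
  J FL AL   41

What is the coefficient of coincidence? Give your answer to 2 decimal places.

The two rarest classes, J fl al and j FL AL, are the double crossovers. Comparing them with the parentals, only the fl allele has switched, so fl is the middle locus and the order is al – fl – j.
al–fl: (87 + 12)/1000 = 0.0990; fl–j: (145 + 12)/1000 = 0.1570.
Expected DCO frequency = 0.0990 × 0.1570 ≈ 0.01554; observed = 12/1000 ≈ 0.01200.
Coefficient of coincidence = 0.01200/0.01554 ≈ 0.77.

0.77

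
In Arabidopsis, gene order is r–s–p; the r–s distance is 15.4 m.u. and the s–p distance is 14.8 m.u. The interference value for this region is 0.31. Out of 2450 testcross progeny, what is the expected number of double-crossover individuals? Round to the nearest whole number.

Map distances give recombination frequencies of 0.154 and 0.148 for the two intervals.
With interference 0.31 (so coincidence = 0.69), expected double-crossover frequency = 0.154 × 0.148 × 0.69 = 0.01573.
Expected number = 0.01573 × 2450 = 38.53 ≈ 39.

39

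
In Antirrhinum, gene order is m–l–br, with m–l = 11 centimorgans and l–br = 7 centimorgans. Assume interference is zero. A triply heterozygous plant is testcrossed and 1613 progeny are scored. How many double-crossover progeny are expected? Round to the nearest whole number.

Map distances give recombination frequencies of 0.110 and 0.070 for the two intervals.
With no interference, expected double-crossover frequency = 0.110 × 0.070 = 0.00770.
Expected number = 0.00770 × 1613 = 12.42 ≈ 12.

12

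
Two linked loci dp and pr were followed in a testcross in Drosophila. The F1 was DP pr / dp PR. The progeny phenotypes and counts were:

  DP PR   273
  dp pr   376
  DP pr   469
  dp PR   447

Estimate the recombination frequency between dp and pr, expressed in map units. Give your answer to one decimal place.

41.5 map units

The recombinant classes are DP PR and dp pr: 273 + 376 = 649.
Recombination frequency = 649/1565 = 0.4147 ≈ 41.5%, i.e. 41.5 map units.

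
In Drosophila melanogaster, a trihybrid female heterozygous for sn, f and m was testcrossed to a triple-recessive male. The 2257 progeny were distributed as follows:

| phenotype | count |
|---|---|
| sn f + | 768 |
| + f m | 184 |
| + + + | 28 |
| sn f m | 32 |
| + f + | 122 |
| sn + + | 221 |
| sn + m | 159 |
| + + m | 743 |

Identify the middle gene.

m

The two most frequent reciprocal classes, sn f + and + + m, are the parental types, so the F1 was sn f + / + + m.
The two rarest classes, sn f m and + + +, are the double crossovers. Comparing them with the parentals, only the m allele has switched, so m is the middle locus and the order is sn – m – f.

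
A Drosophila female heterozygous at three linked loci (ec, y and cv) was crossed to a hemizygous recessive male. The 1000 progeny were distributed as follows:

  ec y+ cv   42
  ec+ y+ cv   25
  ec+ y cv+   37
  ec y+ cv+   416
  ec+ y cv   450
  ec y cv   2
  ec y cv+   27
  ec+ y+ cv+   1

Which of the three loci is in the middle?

ec

The two most frequent reciprocal classes, ec+ y cv and ec y+ cv+, are the parental types, so the F1 was ec+ y cv / ec y+ cv+.
The two rarest classes, ec y cv and ec+ y+ cv+, are the double crossovers. Comparing them with the parentals, only the ec allele has switched, so ec is the middle locus and the order is y – ec – cv.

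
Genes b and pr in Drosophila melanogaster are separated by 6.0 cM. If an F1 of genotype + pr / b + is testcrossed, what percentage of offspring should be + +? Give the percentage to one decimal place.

3.0%

A map distance of 6.0 cM corresponds to a recombination frequency of 0.060.
The F1 is + pr / b +, so + + is a recombinant gamete class with expected frequency r/2 = 0.060/2 = 0.0300.
That is 0.0300 = 3.0% of the progeny.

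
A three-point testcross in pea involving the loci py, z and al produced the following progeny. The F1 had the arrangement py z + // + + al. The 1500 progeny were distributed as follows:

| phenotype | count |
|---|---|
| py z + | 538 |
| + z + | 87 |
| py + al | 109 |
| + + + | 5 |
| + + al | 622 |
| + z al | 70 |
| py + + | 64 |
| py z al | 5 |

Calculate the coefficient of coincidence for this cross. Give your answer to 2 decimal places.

The two rarest classes, py z al and + + +, are the double crossovers. Comparing them with the parentals, only the al allele has switched, so al is the middle locus and the order is py – al – z.
py–al: (196 + 10)/1500 = 0.1373; al–z: (134 + 10)/1500 = 0.0960.
Expected DCO frequency = 0.1373 × 0.0960 ≈ 0.01318; observed = 10/1500 ≈ 0.00667.
Coefficient of coincidence = 0.00667/0.01318 ≈ 0.51.

0.51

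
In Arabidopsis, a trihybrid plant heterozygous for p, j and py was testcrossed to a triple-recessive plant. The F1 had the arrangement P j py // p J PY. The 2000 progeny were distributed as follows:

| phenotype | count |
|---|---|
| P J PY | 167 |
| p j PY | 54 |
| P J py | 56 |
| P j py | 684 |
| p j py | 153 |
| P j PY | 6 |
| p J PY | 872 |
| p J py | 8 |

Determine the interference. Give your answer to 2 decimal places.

The two rarest classes, P j PY and p J py, are the double crossovers. Comparing them with the parentals, only the py allele has switched, so py is the middle locus and the order is p – py – j.
p–py: (320 + 14)/2000 = 0.1670; py–j: (110 + 14)/2000 = 0.0620.
Expected DCO frequency = 0.1670 × 0.0620 ≈ 0.01035; observed = 14/2000 ≈ 0.00700.
Coefficient of coincidence = 0.00700/0.01035 ≈ 0.68; interference = 1 − 0.68 = 0.32.

0.32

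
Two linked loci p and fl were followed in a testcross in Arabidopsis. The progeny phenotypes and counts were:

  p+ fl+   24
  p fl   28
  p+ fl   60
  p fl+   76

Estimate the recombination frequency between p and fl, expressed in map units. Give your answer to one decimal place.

The two most frequent classes, p+ fl (60) and p fl+ (76), are the parental types, so the F1 was p+ fl / p fl+.
The recombinant classes are p+ fl+ and p fl: 24 + 28 = 52.
Recombination frequency = 52/188 = 0.2766 ≈ 27.7%, i.e. 27.7 map units.

27.7 map units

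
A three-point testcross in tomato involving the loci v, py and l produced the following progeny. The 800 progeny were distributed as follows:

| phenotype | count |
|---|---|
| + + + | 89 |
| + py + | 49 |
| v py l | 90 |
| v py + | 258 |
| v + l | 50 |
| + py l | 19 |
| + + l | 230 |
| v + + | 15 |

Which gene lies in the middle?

The two most frequent reciprocal classes, + + l and v py +, are the parental types, so the F1 was + + l / v py +.
The two rarest classes, + py l and v + +, are the double crossovers. Comparing them with the parentals, only the py allele has switched, so py is the middle locus and the order is l – py – v.

py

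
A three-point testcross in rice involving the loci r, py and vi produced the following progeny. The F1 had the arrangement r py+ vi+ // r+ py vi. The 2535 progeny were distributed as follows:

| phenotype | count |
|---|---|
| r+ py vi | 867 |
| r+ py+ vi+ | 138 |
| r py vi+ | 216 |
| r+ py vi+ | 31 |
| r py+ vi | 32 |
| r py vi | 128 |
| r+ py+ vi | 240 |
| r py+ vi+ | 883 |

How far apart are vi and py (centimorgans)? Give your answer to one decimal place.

The two rarest classes, r py+ vi and r+ py vi+, are the double crossovers. Comparing them with the parentals, only the vi allele has switched, so vi is the middle locus and the order is r – vi – py.
Crossovers in the vi–py interval produce the single-crossover classes r py vi+ and r+ py+ vi (216 + 240 = 456) plus the double crossovers (63).
RF(vi–py) = (456 + 63) / 2535 = 519/2535 = 0.2047 → 20.5 centimorgans.

20.5 centimorgans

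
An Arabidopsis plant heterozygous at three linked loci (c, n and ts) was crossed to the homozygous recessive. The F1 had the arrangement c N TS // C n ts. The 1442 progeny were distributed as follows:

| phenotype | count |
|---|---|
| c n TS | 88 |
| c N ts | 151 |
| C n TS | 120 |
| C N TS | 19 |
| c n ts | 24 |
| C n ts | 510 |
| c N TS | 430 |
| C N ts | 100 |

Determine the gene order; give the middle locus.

c

The two rarest classes, C N TS and c n ts, are the double crossovers. Comparing them with the parentals, only the c allele has switched, so c is the middle locus and the order is ts – c – n.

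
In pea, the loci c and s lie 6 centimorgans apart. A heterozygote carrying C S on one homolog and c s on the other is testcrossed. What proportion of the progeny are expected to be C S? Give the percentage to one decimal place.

A map distance of 6 centimorgans corresponds to a recombination frequency of 0.060.
The F1 is C S / c s, so C S is a parental gamete class with expected frequency (1 − r)/2 = 0.940/2 = 0.4700.
That is 0.4700 = 47.0% of the progeny.

47.0%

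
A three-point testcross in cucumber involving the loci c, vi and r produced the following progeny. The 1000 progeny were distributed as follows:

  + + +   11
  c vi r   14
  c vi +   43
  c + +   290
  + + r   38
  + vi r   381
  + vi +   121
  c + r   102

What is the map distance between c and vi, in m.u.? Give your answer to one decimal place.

The two most frequent reciprocal classes, c + + and + vi r, are the parental types, so the F1 was c + + / + vi r.
The two rarest classes, + + + and c vi r, are the double crossovers. Comparing them with the parentals, only the c allele has switched, so c is the middle locus and the order is vi – c – r.
Crossovers in the vi–c interval produce the single-crossover classes c vi + and + + r (43 + 38 = 81) plus the double crossovers (25).
RF(vi–c) = (81 + 25) / 1000 = 106/1000 = 0.1060 → 10.6 m.u.

10.6 m.u.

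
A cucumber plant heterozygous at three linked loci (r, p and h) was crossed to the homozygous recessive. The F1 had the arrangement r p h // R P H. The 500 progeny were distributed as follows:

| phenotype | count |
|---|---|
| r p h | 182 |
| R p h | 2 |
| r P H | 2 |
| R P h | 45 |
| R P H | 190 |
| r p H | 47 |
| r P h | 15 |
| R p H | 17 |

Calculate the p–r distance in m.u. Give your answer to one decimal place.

7.2 m.u.

The two rarest classes, R p h and r P H, are the double crossovers. Comparing them with the parentals, only the r allele has switched, so r is the middle locus and the order is h – r – p.
Crossovers in the r–p interval produce the single-crossover classes r P h and R p H (15 + 17 = 32) plus the double crossovers (4).
RF(r–p) = (32 + 4) / 500 = 36/500 = 0.0720 → 7.2 m.u.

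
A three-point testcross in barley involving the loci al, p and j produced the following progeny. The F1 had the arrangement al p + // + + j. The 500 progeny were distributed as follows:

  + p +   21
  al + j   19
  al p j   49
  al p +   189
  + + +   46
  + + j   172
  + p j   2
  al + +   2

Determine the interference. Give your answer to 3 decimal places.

0.541

The two rarest classes, al + + and + p j, are the double crossovers. Comparing them with the parentals, only the p allele has switched, so p is the middle locus and the order is j – p – al.
j–p: (95 + 4)/500 = 0.1980; p–al: (40 + 4)/500 = 0.0880.
Expected DCO frequency = 0.1980 × 0.0880 ≈ 0.01742; observed = 4/500 ≈ 0.00800.
Coefficient of coincidence = 0.00800/0.01742 ≈ 0.459; interference = 1 − 0.459 = 0.541.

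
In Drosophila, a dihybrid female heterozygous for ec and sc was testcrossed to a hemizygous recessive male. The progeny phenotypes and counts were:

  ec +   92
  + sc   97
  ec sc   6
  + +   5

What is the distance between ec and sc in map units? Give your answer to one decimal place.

The two most frequent classes, + sc (97) and ec + (92), are the parental types, so the F1 was + sc / ec +.
The recombinant classes are + + and ec sc: 5 + 6 = 11.
Recombination frequency = 11/200 = 0.0550 ≈ 5.5%, i.e. 5.5 map units.

5.5 map units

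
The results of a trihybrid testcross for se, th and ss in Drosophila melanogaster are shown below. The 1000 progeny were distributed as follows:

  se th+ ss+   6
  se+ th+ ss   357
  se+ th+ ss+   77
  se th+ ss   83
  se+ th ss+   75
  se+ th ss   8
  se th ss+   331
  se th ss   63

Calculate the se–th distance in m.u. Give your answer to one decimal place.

17.2 m.u.

The two most frequent reciprocal classes, se+ th+ ss and se th ss+, are the parental types, so the F1 was se+ th+ ss / se th ss+.
The two rarest classes, se+ th ss and se th+ ss+, are the double crossovers. Comparing them with the parentals, only the th allele has switched, so th is the middle locus and the order is se – th – ss.
Crossovers in the se–th interval produce the single-crossover classes se th+ ss and se+ th ss+ (83 + 75 = 158) plus the double crossovers (14).
RF(se–th) = (158 + 14) / 1000 = 172/1000 = 0.1720 → 17.2 m.u.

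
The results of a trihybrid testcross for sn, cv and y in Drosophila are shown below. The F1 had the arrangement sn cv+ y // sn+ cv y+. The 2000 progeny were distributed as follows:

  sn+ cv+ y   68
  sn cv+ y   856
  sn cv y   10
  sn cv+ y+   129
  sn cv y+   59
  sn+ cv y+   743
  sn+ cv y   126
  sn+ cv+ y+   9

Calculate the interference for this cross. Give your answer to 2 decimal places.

The two rarest classes, sn cv y and sn+ cv+ y+, are the double crossovers. Comparing them with the parentals, only the cv allele has switched, so cv is the middle locus and the order is sn – cv – y.
sn–cv: (127 + 19)/2000 = 0.0730; cv–y: (255 + 19)/2000 = 0.1370.
Expected DCO frequency = 0.0730 × 0.1370 ≈ 0.01000; observed = 19/2000 ≈ 0.00950.
Coefficient of coincidence = 0.00950/0.01000 ≈ 0.95; interference = 1 − 0.95 = 0.05.

0.05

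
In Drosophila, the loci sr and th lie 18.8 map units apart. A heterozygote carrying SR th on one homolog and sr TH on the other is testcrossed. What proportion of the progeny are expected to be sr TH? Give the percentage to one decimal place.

A map distance of 18.8 map units corresponds to a recombination frequency of 0.188.
The F1 is SR th / sr TH, so sr TH is a parental gamete class with expected frequency (1 − r)/2 = 0.812/2 = 0.4060.
That is 0.4060 = 40.6% of the progeny.

40.6%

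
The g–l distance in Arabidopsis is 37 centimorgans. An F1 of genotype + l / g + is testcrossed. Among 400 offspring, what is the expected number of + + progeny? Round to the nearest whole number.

74

A map distance of 37 centimorgans corresponds to a recombination frequency of 0.370.
The F1 is + l / g +, so + + is a recombinant gamete class with expected frequency r/2 = 0.370/2 = 0.1850.
Expected number = 0.1850 × 400 = 74.00 ≈ 74.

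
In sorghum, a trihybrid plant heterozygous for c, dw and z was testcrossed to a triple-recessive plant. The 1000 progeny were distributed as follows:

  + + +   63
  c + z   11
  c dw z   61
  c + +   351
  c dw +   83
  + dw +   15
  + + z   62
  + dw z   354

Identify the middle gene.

z

The two most frequent reciprocal classes, c + + and + dw z, are the parental types, so the F1 was c + + / + dw z.
The two rarest classes, c + z and + dw +, are the double crossovers. Comparing them with the parentals, only the z allele has switched, so z is the middle locus and the order is c – z – dw.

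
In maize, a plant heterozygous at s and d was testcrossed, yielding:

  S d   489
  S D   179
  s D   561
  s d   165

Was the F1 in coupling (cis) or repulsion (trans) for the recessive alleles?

trans

The two most frequent classes are S d (489) and s D (561); these are the parental (non-recombinant) types.
So the F1 carried S d on one chromosome and s D on the other — the recessive alleles are on opposite chromosomes (trans / repulsion).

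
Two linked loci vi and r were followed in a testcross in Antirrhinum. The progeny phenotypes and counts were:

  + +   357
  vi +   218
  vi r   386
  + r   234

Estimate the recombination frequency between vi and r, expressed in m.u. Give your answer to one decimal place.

37.8 m.u.

The two most frequent classes, + + (357) and vi r (386), are the parental types, so the F1 was + + / vi r.
The recombinant classes are + r and vi +: 234 + 218 = 452.
Recombination frequency = 452/1195 = 0.3782 ≈ 37.8%, i.e. 37.8 m.u.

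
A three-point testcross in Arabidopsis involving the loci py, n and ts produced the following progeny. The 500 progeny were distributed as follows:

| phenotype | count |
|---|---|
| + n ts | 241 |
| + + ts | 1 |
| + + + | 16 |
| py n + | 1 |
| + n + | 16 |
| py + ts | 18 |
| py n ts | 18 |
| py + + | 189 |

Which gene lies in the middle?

n

The two most frequent reciprocal classes, py + + and + n ts, are the parental types, so the F1 was py + + / + n ts.
The two rarest classes, py n + and + + ts, are the double crossovers. Comparing them with the parentals, only the n allele has switched, so n is the middle locus and the order is ts – n – py.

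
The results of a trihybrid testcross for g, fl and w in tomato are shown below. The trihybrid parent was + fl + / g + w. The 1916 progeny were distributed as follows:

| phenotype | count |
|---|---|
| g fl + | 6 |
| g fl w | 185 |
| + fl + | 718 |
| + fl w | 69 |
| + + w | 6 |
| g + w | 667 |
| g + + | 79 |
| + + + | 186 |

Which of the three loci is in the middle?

The two rarest classes, g fl + and + + w, are the double crossovers. Comparing them with the parentals, only the g allele has switched, so g is the middle locus and the order is w – g – fl.

g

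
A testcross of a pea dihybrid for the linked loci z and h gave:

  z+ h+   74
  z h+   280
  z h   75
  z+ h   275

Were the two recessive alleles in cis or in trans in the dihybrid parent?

trans

The two most frequent classes are z+ h (275) and z h+ (280); these are the parental (non-recombinant) types.
So the F1 carried z+ h on one chromosome and z h+ on the other — the recessive alleles are on opposite chromosomes (trans / repulsion).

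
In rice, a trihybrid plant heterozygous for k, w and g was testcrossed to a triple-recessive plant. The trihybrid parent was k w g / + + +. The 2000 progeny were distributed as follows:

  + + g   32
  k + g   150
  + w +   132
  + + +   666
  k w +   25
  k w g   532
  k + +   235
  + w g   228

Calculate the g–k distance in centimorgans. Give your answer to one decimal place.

The two rarest classes, k w + and + + g, are the double crossovers. Comparing them with the parentals, only the g allele has switched, so g is the middle locus and the order is w – g – k.
Crossovers in the g–k interval produce the single-crossover classes + w g and k + + (228 + 235 = 463) plus the double crossovers (57).
RF(g–k) = (463 + 57) / 2000 = 520/2000 = 0.2600 → 26.0 centimorgans.

26.0 centimorgans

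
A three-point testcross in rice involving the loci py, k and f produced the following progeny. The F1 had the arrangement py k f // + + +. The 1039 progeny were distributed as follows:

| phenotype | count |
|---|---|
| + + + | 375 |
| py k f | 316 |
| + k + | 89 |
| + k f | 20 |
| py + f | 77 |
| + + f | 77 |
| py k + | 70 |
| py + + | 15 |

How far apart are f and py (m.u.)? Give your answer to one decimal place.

17.5 m.u.

The two rarest classes, + k f and py + +, are the double crossovers. Comparing them with the parentals, only the py allele has switched, so py is the middle locus and the order is f – py – k.
Crossovers in the f–py interval produce the single-crossover classes py k + and + + f (70 + 77 = 147) plus the double crossovers (35).
RF(f–py) = (147 + 35) / 1039 = 182/1039 = 0.1752 → 17.5 m.u.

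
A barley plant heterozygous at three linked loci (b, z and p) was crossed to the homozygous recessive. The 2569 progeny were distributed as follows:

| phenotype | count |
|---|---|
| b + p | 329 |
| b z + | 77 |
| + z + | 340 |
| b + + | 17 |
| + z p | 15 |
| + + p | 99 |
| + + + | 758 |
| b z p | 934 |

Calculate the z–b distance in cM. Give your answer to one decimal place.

The two most frequent reciprocal classes, + + + and b z p, are the parental types, so the F1 was + + + / b z p.
The two rarest classes, b + + and + z p, are the double crossovers. Comparing them with the parentals, only the b allele has switched, so b is the middle locus and the order is z – b – p.
Crossovers in the z–b interval produce the single-crossover classes + z + and b + p (340 + 329 = 669) plus the double crossovers (32).
RF(z–b) = (669 + 32) / 2569 = 701/2569 = 0.2729 → 27.3 cM.

27.3 cM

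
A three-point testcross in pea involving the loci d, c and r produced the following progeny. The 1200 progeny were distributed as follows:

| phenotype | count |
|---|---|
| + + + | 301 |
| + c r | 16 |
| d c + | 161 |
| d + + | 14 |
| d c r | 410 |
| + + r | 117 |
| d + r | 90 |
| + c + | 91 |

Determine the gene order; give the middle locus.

The two most frequent reciprocal classes, d c r and + + +, are the parental types, so the F1 was d c r / + + +.
The two rarest classes, + c r and d + +, are the double crossovers. Comparing them with the parentals, only the d allele has switched, so d is the middle locus and the order is r – d – c.

d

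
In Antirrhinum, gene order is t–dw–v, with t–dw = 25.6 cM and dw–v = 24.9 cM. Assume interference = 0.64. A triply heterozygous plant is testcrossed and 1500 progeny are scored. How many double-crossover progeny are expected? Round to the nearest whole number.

34

Map distances give recombination frequencies of 0.256 and 0.249 for the two intervals.
With interference 0.64 (so coincidence = 0.36), expected double-crossover frequency = 0.256 × 0.249 × 0.36 = 0.02295.
Expected number = 0.02295 × 1500 = 34.42 ≈ 34.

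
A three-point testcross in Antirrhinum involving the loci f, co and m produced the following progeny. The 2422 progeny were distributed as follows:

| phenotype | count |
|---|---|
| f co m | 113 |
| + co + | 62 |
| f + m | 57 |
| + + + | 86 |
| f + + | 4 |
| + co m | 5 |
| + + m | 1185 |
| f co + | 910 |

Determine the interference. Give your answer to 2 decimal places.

The two most frequent reciprocal classes, f co + and + + m, are the parental types, so the F1 was f co + / + + m.
The two rarest classes, f + + and + co m, are the double crossovers. Comparing them with the parentals, only the co allele has switched, so co is the middle locus and the order is f – co – m.
f–co: (119 + 9)/2422 = 0.0528; co–m: (199 + 9)/2422 = 0.0859.
Expected DCO frequency = 0.0528 × 0.0859 ≈ 0.00454; observed = 9/2422 ≈ 0.00372.
Coefficient of coincidence = 0.00372/0.00454 ≈ 0.82; interference = 1 − 0.82 = 0.18.

0.18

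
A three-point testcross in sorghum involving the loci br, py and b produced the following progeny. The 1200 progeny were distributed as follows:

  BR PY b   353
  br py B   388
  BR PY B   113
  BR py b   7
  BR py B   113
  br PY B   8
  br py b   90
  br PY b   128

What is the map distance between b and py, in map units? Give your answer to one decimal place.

The two most frequent reciprocal classes, BR PY b and br py B, are the parental types, so the F1 was BR PY b / br py B.
The two rarest classes, BR py b and br PY B, are the double crossovers. Comparing them with the parentals, only the py allele has switched, so py is the middle locus and the order is b – py – br.
Crossovers in the b–py interval produce the single-crossover classes BR PY B and br py b (113 + 90 = 203) plus the double crossovers (15).
RF(b–py) = (203 + 15) / 1200 = 218/1200 = 0.1817 → 18.2 map units.

18.2 map units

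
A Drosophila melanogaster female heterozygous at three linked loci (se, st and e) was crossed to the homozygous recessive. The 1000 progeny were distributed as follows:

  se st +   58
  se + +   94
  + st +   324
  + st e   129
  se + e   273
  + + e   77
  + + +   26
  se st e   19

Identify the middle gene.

The two most frequent reciprocal classes, se + e and + st +, are the parental types, so the F1 was se + e / + st +.
The two rarest classes, se st e and + + +, are the double crossovers. Comparing them with the parentals, only the st allele has switched, so st is the middle locus and the order is e – st – se.

st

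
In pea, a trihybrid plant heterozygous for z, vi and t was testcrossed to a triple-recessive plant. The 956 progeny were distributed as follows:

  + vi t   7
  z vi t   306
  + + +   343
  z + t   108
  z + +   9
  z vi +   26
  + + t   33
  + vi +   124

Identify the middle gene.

z

The two most frequent reciprocal classes, z vi t and + + +, are the parental types, so the F1 was z vi t / + + +.
The two rarest classes, + vi t and z + +, are the double crossovers. Comparing them with the parentals, only the z allele has switched, so z is the middle locus and the order is t – z – vi.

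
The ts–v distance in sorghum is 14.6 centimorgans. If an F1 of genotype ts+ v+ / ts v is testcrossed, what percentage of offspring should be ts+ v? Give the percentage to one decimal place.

A map distance of 14.6 centimorgans corresponds to a recombination frequency of 0.146.
The F1 is ts+ v+ / ts v, so ts+ v is a recombinant gamete class with expected frequency r/2 = 0.146/2 = 0.0730.
That is 0.0730 = 7.3% of the progeny.

7.3%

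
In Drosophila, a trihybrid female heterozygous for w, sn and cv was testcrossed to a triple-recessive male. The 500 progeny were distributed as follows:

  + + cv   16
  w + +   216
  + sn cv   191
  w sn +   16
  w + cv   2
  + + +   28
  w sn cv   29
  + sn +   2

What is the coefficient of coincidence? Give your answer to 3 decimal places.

0.911

The two most frequent reciprocal classes, w + + and + sn cv, are the parental types, so the F1 was w + + / + sn cv.
The two rarest classes, w + cv and + sn +, are the double crossovers. Comparing them with the parentals, only the cv allele has switched, so cv is the middle locus and the order is w – cv – sn.
w–cv: (57 + 4)/500 = 0.1220; cv–sn: (32 + 4)/500 = 0.0720.
Expected DCO frequency = 0.1220 × 0.0720 ≈ 0.00878; observed = 4/500 ≈ 0.00800.
Coefficient of coincidence = 0.00800/0.00878 ≈ 0.911.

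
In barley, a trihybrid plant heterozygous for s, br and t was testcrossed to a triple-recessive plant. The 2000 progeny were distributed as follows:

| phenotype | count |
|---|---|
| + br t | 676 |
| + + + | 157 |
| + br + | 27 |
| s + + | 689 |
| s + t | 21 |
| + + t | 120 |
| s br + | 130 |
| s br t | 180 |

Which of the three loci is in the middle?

t

The two most frequent reciprocal classes, s + + and + br t, are the parental types, so the F1 was s + + / + br t.
The two rarest classes, s + t and + br +, are the double crossovers. Comparing them with the parentals, only the t allele has switched, so t is the middle locus and the order is s – t – br.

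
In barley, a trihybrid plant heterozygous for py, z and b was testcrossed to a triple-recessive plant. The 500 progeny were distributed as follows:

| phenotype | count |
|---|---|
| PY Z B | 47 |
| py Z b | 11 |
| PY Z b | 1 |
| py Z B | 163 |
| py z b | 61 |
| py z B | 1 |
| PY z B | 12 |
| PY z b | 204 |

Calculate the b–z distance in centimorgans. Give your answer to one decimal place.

5.0 centimorgans

The two most frequent reciprocal classes, PY z b and py Z B, are the parental types, so the F1 was PY z b / py Z B.
The two rarest classes, PY Z b and py z B, are the double crossovers. Comparing them with the parentals, only the z allele has switched, so z is the middle locus and the order is py – z – b.
Crossovers in the z–b interval produce the single-crossover classes PY z B and py Z b (12 + 11 = 23) plus the double crossovers (2).
RF(z–b) = (23 + 2) / 500 = 25/500 = 0.0500 → 5.0 centimorgans.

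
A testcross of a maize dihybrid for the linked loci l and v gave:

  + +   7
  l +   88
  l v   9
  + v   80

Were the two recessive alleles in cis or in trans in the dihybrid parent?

The two most frequent classes are + v (80) and l + (88); these are the parental (non-recombinant) types.
So the F1 carried + v on one chromosome and l + on the other — the recessive alleles are on opposite chromosomes (trans / repulsion).

trans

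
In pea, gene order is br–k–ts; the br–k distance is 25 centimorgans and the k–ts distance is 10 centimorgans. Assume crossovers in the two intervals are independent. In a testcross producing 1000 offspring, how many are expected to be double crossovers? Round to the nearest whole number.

Map distances give recombination frequencies of 0.250 and 0.100 for the two intervals.
With no interference, expected double-crossover frequency = 0.250 × 0.100 = 0.02500.
Expected number = 0.02500 × 1000 = 25.00 ≈ 25.

25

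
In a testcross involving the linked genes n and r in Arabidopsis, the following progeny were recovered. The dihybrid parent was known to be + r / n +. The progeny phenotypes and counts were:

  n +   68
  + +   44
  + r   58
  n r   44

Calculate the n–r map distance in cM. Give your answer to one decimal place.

The recombinant classes are + + and n r: 44 + 44 = 88.
Recombination frequency = 88/214 = 0.4112 ≈ 41.1%, i.e. 41.1 cM.

41.1 cM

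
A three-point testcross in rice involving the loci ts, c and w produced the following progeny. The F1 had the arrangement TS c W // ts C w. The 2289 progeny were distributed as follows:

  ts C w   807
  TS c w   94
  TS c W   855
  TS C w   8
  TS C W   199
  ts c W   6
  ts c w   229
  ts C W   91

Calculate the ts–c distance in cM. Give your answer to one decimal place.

19.3 cM

The two rarest classes, ts c W and TS C w, are the double crossovers. Comparing them with the parentals, only the ts allele has switched, so ts is the middle locus and the order is c – ts – w.
Crossovers in the c–ts interval produce the single-crossover classes TS C W and ts c w (199 + 229 = 428) plus the double crossovers (14).
RF(c–ts) = (428 + 14) / 2289 = 442/2289 = 0.1931 → 19.3 cM.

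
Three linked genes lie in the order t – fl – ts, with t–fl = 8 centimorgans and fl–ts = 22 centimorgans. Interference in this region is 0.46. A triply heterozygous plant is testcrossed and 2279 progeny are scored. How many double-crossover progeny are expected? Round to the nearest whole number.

Map distances give recombination frequencies of 0.080 and 0.220 for the two intervals.
With interference 0.46 (so coincidence = 0.54), expected double-crossover frequency = 0.080 × 0.220 × 0.54 = 0.00950.
Expected number = 0.00950 × 2279 = 21.66 ≈ 22.

22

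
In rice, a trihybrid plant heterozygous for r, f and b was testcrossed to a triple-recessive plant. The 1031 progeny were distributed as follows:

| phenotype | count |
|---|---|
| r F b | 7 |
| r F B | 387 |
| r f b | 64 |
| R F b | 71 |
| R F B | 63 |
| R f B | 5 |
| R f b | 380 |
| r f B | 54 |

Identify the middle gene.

b

The two most frequent reciprocal classes, R f b and r F B, are the parental types, so the F1 was R f b / r F B.
The two rarest classes, R f B and r F b, are the double crossovers. Comparing them with the parentals, only the b allele has switched, so b is the middle locus and the order is r – b – f.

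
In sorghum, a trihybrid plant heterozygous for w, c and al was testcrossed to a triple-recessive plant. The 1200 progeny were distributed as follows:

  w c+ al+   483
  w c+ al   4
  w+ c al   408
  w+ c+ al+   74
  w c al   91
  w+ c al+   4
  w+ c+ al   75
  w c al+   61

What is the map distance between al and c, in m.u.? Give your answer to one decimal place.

12.0 m.u.

The two most frequent reciprocal classes, w c+ al+ and w+ c al, are the parental types, so the F1 was w c+ al+ / w+ c al.
The two rarest classes, w c+ al and w+ c al+, are the double crossovers. Comparing them with the parentals, only the al allele has switched, so al is the middle locus and the order is c – al – w.
Crossovers in the c–al interval produce the single-crossover classes w c al+ and w+ c+ al (61 + 75 = 136) plus the double crossovers (8).
RF(c–al) = (136 + 8) / 1200 = 144/1200 = 0.1200 → 12.0 m.u.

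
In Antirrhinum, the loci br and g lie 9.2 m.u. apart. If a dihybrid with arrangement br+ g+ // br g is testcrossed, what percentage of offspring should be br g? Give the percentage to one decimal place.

A map distance of 9.2 m.u. corresponds to a recombination frequency of 0.092.
The F1 is br+ g+ / br g, so br g is a parental gamete class with expected frequency (1 − r)/2 = 0.908/2 = 0.4540.
That is 0.4540 = 45.4% of the progeny.

45.4%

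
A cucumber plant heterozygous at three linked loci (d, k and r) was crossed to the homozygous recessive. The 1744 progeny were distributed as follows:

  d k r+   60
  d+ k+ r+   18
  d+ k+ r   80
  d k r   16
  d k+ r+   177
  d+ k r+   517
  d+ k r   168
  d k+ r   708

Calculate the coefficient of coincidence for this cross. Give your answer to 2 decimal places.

The two most frequent reciprocal classes, d+ k r+ and d k+ r, are the parental types, so the F1 was d+ k r+ / d k+ r.
The two rarest classes, d+ k+ r+ and d k r, are the double crossovers. Comparing them with the parentals, only the k allele has switched, so k is the middle locus and the order is r – k – d.
r–k: (345 + 34)/1744 = 0.2173; k–d: (140 + 34)/1744 = 0.0998.
Expected DCO frequency = 0.2173 × 0.0998 ≈ 0.02169; observed = 34/1744 ≈ 0.01950.
Coefficient of coincidence = 0.01950/0.02169 ≈ 0.90.

0.90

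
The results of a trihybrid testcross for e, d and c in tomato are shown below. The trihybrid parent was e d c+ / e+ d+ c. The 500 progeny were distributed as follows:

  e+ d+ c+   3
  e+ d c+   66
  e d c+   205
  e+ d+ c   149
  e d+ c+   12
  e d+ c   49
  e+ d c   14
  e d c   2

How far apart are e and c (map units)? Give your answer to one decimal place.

24.0 map units

The two rarest classes, e d c and e+ d+ c+, are the double crossovers. Comparing them with the parentals, only the c allele has switched, so c is the middle locus and the order is d – c – e.
Crossovers in the c–e interval produce the single-crossover classes e+ d c+ and e d+ c (66 + 49 = 115) plus the double crossovers (5).
RF(c–e) = (115 + 5) / 500 = 120/500 = 0.2400 → 24.0 map units.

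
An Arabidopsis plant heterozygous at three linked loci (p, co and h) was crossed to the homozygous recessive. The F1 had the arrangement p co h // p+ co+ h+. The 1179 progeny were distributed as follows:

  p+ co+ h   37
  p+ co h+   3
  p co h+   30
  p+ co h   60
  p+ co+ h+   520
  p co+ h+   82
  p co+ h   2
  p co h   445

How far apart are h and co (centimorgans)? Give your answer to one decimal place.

6.1 centimorgans

The two rarest classes, p co+ h and p+ co h+, are the double crossovers. Comparing them with the parentals, only the co allele has switched, so co is the middle locus and the order is p – co – h.
Crossovers in the co–h interval produce the single-crossover classes p co h+ and p+ co+ h (30 + 37 = 67) plus the double crossovers (5).
RF(co–h) = (67 + 5) / 1179 = 72/1179 = 0.0611 → 6.1 centimorgans.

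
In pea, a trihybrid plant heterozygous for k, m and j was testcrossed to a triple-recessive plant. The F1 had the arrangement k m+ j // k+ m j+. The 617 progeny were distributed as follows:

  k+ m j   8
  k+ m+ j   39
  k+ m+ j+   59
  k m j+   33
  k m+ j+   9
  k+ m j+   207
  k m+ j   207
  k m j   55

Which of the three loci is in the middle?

The two rarest classes, k m+ j+ and k+ m j, are the double crossovers. Comparing them with the parentals, only the j allele has switched, so j is the middle locus and the order is m – j – k.

j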